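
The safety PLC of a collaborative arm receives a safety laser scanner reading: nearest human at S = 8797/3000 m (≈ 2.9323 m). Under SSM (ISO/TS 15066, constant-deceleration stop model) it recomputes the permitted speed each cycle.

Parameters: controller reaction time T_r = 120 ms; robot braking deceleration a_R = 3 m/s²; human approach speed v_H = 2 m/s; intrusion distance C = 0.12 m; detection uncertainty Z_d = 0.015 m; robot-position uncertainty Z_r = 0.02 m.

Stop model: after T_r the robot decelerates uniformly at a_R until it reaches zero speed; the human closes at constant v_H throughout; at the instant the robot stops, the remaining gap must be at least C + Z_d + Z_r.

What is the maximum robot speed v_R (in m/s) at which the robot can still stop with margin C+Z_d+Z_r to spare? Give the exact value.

v_R_max = 11/5 m/s = 2.2000 m/s

quadratic (1/6)·v² + (59/75)·v + (-1903/750) = 0
  disc = (59/75)² − 4·(1/6)·(-1903/750) = 1444/625 ; √disc = 38/25
  v_R = (−(59/75) + 38/25) / (2·(1/6)) = 11/5 m/s
check:
braking lasts T_s = (11/5)/3 = 0.7333 s
reaction-phase robot travel = 2.2000·0.1200 = 0.2640 m
robot covers 2.2000·0.7333 − ½·3.0000·0.7333² = 0.8067 m while stopping
human over T_r+T_s: 2.0000·(0.1200+0.7333) = 1.7067 m
margins: 0.1200+0.0150+0.0200 = 0.1550 m
sum ≈ 0.2640+0.8067+1.7067+0.1550 ≈ 2.9323 m = S ✓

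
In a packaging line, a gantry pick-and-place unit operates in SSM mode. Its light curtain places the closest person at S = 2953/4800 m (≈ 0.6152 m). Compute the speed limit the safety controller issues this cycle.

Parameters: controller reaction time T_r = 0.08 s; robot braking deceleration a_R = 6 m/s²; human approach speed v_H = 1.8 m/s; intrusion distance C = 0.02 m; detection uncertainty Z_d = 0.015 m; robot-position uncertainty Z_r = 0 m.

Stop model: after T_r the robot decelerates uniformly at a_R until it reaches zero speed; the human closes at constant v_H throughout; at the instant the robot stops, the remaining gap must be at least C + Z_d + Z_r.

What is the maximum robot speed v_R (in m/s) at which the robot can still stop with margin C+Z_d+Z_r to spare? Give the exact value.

at the boundary: (1/12)·v² + (19/50)·v + (-10469/24000) = 0
  disc = (19/50)² − 4·(1/12)·(-10469/24000) = 104329/360000 ; √disc = 323/600
  v_R = (−(19/50) + 323/600) / (2·(1/12)) = 19/20 m/s
check:
T_s = v_R/a_R = (19/20)/6 = 0.1583 s
robot in T_r: 0.9500·0.0800 = 0.0760 m
robot under decel: 0.9500²/(2·6.0000) = 0.0752 m
person approaches 1.8000·(0.0800+0.1583) = 0.4290 m
residual clearance needed = 0.0200+0.0150+0.0000 = 0.0350 m
sum ≈ 0.0760+0.0752+0.4290+0.0350 ≈ 0.6152 m = S ✓

v_R_max = 19/20 m/s = 0.9500 m/s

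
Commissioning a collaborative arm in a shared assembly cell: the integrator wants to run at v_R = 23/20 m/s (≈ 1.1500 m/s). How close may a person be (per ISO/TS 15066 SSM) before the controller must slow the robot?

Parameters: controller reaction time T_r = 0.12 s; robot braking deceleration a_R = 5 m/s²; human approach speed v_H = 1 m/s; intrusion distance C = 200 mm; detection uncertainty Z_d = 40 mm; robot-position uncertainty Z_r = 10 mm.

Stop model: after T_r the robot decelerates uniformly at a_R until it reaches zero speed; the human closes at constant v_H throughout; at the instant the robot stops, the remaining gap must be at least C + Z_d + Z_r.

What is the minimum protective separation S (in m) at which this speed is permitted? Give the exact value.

stop time T_s = (23/20)/5 = 0.2300 s
reaction-phase robot travel = 1.1500·0.1200 = 0.1380 m
braking distance = 1.1500²/(2·5.0000) = 0.1323 m
human over T_r+T_s: 1.0000·(0.1200+0.2300) = 0.3500 m
C+Z_d+Z_r = 0.2000+0.0400+0.0100 = 0.2500 m
S_min ≈ 0.1380+0.1323+0.3500+0.2500  ⇒  S_min = 3481/4000 m

S_min = 3481/4000 m = 0.8702 m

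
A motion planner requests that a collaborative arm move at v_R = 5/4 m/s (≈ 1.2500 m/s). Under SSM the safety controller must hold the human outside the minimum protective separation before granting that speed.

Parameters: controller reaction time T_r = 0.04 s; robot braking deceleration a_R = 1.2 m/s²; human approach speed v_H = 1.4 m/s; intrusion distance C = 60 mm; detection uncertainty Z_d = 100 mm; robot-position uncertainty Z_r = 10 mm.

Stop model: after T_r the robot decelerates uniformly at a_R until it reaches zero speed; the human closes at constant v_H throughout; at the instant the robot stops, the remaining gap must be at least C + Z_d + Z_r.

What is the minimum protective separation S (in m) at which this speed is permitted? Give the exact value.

S_min = 19083/8000 m = 2.3854 m

braking lasts T_s = (5/4)/(6/5) = 1.0417 s
robot covers v_R·T_r = 1.2500·0.0400 = 0.0500 m before braking
robot covers 1.2500·1.0417 − ½·1.2000·1.0417² = 0.6510 m while stopping
human closes 1.4000·1.0817 = 1.5143 m
margins: 0.0600+0.1000+0.0100 = 0.1700 m
S_min ≈ 0.0500+0.6510+1.5143+0.1700  ⇒  S_min = 19083/8000 m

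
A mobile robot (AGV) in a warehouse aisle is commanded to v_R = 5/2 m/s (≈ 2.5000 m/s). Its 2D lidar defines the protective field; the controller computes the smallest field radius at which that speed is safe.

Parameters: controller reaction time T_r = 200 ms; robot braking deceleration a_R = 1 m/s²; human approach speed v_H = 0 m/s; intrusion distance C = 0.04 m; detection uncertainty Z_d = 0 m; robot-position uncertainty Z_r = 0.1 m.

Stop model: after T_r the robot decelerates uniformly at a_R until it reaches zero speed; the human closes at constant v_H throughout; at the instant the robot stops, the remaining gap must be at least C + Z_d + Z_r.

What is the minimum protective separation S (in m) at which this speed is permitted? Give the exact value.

S_min = 753/200 m = 3.7650 m

T_s = v_R/a_R = (5/2)/1 = 2.5000 s
robot in T_r: 2.5000·0.2000 = 0.5000 m
braking distance = 2.5000²/(2·1.0000) = 3.1250 m
human closes 0.0000·2.7000 = 0.0000 m
margins: 0.0400+0.0000+0.1000 = 0.1400 m
S_min ≈ 0.5000+3.1250+0.0000+0.1400  ⇒  S_min = 753/200 m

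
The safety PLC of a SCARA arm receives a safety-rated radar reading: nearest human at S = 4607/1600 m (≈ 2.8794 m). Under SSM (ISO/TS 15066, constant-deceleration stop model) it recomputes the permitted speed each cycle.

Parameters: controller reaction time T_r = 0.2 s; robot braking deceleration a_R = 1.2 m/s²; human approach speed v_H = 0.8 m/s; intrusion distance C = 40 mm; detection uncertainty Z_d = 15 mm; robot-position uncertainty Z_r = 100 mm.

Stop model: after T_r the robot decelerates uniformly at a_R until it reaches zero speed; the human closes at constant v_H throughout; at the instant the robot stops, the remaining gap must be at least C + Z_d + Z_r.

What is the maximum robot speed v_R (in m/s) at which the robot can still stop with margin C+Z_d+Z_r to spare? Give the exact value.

v_R_max = 33/20 m/s = 1.6500 m/s

collect terms ⇒ (5/12)·v_R² + (13/15)·v_R + (-4103/1600) = 0
  disc = (13/15)² − 4·(5/12)·(-4103/1600) = 72361/14400 ; √disc = 269/120
  v_R = (−(13/15) + 269/120) / (2·(5/12)) = 33/20 m/s
check:
braking lasts T_s = (33/20)/(6/5) = 1.3750 s
robot covers v_R·T_r = 1.6500·0.2000 = 0.3300 m before braking
braking distance = 1.6500²/(2·1.2000) = 1.1344 m
person approaches 0.8000·(0.2000+1.3750) = 1.2600 m
margins: 0.0400+0.0150+0.1000 = 0.1550 m
sum ≈ 0.3300+1.1344+1.2600+0.1550 ≈ 2.8794 m = S ✓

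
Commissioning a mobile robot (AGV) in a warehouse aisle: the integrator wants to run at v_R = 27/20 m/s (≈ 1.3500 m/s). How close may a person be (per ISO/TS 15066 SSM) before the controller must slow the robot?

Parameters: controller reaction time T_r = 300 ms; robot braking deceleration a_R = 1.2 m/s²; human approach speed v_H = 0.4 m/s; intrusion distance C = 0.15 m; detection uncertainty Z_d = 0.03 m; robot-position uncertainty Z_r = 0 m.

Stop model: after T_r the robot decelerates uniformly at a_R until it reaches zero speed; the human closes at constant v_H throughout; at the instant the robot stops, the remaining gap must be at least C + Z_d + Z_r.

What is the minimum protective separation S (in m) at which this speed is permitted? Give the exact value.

S_min = 3063/1600 m = 1.9144 m

T_s = v_R/a_R = (27/20)/(6/5) = 1.1250 s
reaction-phase robot travel = 1.3500·0.3000 = 0.4050 m
braking distance = 1.3500²/(2·1.2000) = 0.7594 m
human closes 0.4000·1.4250 = 0.5700 m
residual clearance needed = 0.1500+0.0300+0.0000 = 0.1800 m
S_min ≈ 0.4050+0.7594+0.5700+0.1800  ⇒  S_min = 3063/1600 m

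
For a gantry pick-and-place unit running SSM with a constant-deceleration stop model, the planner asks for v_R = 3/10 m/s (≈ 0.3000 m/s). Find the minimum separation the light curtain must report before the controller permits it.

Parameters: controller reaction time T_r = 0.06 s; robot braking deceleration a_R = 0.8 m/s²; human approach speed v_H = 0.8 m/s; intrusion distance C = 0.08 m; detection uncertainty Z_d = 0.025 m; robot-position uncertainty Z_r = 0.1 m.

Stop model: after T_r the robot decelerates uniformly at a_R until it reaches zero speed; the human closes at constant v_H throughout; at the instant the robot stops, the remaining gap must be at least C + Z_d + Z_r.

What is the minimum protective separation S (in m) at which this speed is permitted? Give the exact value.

braking lasts T_s = (3/10)/(4/5) = 0.3750 s
reaction-phase robot travel = 0.3000·0.0600 = 0.0180 m
robot covers 0.3000·0.3750 − ½·0.8000·0.3750² = 0.0563 m while stopping
person approaches 0.8000·(0.0600+0.3750) = 0.3480 m
C+Z_d+Z_r = 0.0800+0.0250+0.1000 = 0.2050 m
S_min ≈ 0.0180+0.0563+0.3480+0.2050  ⇒  S_min = 2509/4000 m

S_min = 2509/4000 m = 0.6272 m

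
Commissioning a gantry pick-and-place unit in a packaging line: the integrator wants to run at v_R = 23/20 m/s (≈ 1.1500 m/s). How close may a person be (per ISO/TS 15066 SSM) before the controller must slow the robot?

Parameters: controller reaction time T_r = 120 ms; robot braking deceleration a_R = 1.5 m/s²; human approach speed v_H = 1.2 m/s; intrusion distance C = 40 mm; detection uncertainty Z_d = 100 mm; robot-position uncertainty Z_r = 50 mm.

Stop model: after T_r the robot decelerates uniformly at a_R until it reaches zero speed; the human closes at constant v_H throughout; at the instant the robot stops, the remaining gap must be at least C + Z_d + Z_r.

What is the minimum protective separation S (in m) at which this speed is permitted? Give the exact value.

S_min = 10997/6000 m = 1.8328 m

T_s = v_R/a_R = (23/20)/(3/2) = 0.7667 s
reaction-phase robot travel = 1.1500·0.1200 = 0.1380 m
braking distance = 1.1500²/(2·1.5000) = 0.4408 m
human over T_r+T_s: 1.2000·(0.1200+0.7667) = 1.0640 m
residual clearance needed = 0.0400+0.1000+0.0500 = 0.1900 m
S_min ≈ 0.1380+0.4408+1.0640+0.1900  ⇒  S_min = 10997/6000 m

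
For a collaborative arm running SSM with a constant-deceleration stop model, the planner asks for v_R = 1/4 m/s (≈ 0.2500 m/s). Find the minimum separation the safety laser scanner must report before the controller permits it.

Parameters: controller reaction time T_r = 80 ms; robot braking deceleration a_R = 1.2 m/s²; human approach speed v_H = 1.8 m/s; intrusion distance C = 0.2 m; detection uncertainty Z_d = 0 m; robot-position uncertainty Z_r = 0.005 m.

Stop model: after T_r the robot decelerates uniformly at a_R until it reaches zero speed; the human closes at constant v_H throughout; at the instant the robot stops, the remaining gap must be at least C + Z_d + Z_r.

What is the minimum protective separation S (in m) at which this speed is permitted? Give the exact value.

S_min = 18481/24000 m = 0.7700 m

stop time T_s = (1/4)/(6/5) = 0.2083 s
robot in T_r: 0.2500·0.0800 = 0.0200 m
robot covers 0.2500·0.2083 − ½·1.2000·0.2083² = 0.0260 m while stopping
human closes 1.8000·0.2883 = 0.5190 m
residual clearance needed = 0.2000+0.0000+0.0050 = 0.2050 m
S_min ≈ 0.0200+0.0260+0.5190+0.2050  ⇒  S_min = 18481/24000 m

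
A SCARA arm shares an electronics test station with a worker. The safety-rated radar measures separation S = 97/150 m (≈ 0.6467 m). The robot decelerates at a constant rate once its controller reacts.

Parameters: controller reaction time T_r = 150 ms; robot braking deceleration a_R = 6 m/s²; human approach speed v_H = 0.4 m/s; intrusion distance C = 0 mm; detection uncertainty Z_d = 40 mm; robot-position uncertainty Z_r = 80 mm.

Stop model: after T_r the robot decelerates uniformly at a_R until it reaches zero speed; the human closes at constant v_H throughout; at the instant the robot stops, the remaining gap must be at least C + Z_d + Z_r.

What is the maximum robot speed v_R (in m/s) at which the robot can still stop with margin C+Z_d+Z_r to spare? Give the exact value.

quadratic (1/12)·v² + (13/60)·v + (-7/15) = 0
  disc = (13/60)² − 4·(1/12)·(-7/15) = 81/400 ; √disc = 9/20
  v_R = (−(13/60) + 9/20) / (2·(1/12)) = 7/5 m/s
check:
stop time T_s = (7/5)/6 = 0.2333 s
reaction-phase robot travel = 1.4000·0.1500 = 0.2100 m
braking distance = 1.4000²/(2·6.0000) = 0.1633 m
person approaches 0.4000·(0.1500+0.2333) = 0.1533 m
C+Z_d+Z_r = 0.0000+0.0400+0.0800 = 0.1200 m
sum ≈ 0.2100+0.1633+0.1533+0.1200 ≈ 0.6467 m = S ✓

v_R_max = 7/5 m/s = 1.4000 m/s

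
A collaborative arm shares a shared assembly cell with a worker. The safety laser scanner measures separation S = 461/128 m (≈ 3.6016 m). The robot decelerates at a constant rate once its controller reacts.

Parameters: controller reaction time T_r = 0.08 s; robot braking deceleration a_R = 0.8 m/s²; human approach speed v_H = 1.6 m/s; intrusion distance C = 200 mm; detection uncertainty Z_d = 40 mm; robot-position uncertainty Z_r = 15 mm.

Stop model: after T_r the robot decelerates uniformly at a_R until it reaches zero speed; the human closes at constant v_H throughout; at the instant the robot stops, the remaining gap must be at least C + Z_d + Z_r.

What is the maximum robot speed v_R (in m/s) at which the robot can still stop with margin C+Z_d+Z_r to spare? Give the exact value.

collect terms ⇒ (5/8)·v_R² + (52/25)·v_R + (-51497/16000) = 0
  disc = (52/25)² − 4·(5/8)·(-51497/16000) = 1979649/160000 ; √disc = 1407/400
  v_R = (−(52/25) + 1407/400) / (2·(5/8)) = 23/20 m/s
check:
T_s = v_R/a_R = (23/20)/(4/5) = 1.4375 s
reaction-phase robot travel = 1.1500·0.0800 = 0.0920 m
robot covers 1.1500·1.4375 − ½·0.8000·1.4375² = 0.8266 m while stopping
human closes 1.6000·1.5175 = 2.4280 m
margins: 0.2000+0.0400+0.0150 = 0.2550 m
sum ≈ 0.0920+0.8266+2.4280+0.2550 ≈ 3.6016 m = S ✓

v_R_max = 23/20 m/s = 1.1500 m/s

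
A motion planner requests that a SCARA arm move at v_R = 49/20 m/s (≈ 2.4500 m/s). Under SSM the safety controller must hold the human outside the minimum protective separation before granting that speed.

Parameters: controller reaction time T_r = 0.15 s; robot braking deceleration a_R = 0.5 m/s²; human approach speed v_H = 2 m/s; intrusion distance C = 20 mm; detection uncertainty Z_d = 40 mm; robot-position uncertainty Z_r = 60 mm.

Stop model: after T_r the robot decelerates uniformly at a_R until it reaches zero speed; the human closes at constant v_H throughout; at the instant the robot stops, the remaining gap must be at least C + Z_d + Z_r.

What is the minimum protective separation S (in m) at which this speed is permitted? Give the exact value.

S_min = 1659/100 m = 16.5900 m

T_s = v_R/a_R = (49/20)/(1/2) = 4.9000 s
robot covers v_R·T_r = 2.4500·0.1500 = 0.3675 m before braking
robot under decel: 2.4500²/(2·0.5000) = 6.0025 m
person approaches 2.0000·(0.1500+4.9000) = 10.1000 m
residual clearance needed = 0.0200+0.0400+0.0600 = 0.1200 m
S_min ≈ 0.3675+6.0025+10.1000+0.1200  ⇒  S_min = 1659/100 m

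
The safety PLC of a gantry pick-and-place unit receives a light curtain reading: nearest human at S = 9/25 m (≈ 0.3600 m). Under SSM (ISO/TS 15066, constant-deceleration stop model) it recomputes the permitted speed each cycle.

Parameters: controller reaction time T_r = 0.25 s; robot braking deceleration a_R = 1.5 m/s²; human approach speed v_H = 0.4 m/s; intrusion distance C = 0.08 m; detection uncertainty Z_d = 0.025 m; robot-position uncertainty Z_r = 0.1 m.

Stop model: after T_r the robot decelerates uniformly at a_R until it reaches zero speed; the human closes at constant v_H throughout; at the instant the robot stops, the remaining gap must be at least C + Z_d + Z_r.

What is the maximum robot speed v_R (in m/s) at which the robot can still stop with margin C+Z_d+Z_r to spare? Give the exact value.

at the boundary: (1/3)·v² + (31/60)·v + (-11/200) = 0
  disc = (31/60)² − 4·(1/3)·(-11/200) = 49/144 ; √disc = 7/12
  v_R = (−(31/60) + 7/12) / (2·(1/3)) = 1/10 m/s
check:
braking lasts T_s = (1/10)/(3/2) = 0.0667 s
robot in T_r: 0.1000·0.2500 = 0.0250 m
robot covers 0.1000·0.0667 − ½·1.5000·0.0667² = 0.0033 m while stopping
person approaches 0.4000·(0.2500+0.0667) = 0.1267 m
margins: 0.0800+0.0250+0.1000 = 0.2050 m
sum ≈ 0.0250+0.0033+0.1267+0.2050 ≈ 0.3600 m = S ✓

v_R_max = 1/10 m/s = 0.1000 m/s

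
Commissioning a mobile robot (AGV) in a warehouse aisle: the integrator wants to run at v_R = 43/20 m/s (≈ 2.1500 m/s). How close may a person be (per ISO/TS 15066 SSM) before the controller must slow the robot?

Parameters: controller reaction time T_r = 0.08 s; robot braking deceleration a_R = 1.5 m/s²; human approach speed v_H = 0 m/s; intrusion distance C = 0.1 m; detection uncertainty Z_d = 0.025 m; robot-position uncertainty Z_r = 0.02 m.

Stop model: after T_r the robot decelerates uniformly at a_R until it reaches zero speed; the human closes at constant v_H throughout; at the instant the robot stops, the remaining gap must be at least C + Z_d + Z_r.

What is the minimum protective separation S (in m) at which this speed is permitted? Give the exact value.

S_min = 11147/6000 m = 1.8578 m

T_s = v_R/a_R = (43/20)/(3/2) = 1.4333 s
robot in T_r: 2.1500·0.0800 = 0.1720 m
robot covers 2.1500·1.4333 − ½·1.5000·1.4333² = 1.5408 m while stopping
human closes 0.0000·1.5133 = 0.0000 m
margins: 0.1000+0.0250+0.0200 = 0.1450 m
S_min ≈ 0.1720+1.5408+0.0000+0.1450  ⇒  S_min = 11147/6000 m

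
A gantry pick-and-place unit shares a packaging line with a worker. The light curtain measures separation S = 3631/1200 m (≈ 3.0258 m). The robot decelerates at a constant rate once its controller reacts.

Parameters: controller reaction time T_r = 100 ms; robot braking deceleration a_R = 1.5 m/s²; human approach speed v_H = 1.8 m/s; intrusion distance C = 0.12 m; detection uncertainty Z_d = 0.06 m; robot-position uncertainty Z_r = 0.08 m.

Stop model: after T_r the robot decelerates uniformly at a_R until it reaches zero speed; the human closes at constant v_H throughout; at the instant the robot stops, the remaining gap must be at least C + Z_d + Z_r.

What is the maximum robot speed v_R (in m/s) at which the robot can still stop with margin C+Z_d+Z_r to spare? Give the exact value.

v_R_max = 29/20 m/s = 1.4500 m/s

collect terms ⇒ (1/3)·v_R² + (13/10)·v_R + (-3103/1200) = 0
  disc = (13/10)² − 4·(1/3)·(-3103/1200) = 1156/225 ; √disc = 34/15
  v_R = (−(13/10) + 34/15) / (2·(1/3)) = 29/20 m/s
check:
stop time T_s = (29/20)/(3/2) = 0.9667 s
reaction-phase robot travel = 1.4500·0.1000 = 0.1450 m
braking distance = 1.4500²/(2·1.5000) = 0.7008 m
human closes 1.8000·1.0667 = 1.9200 m
margins: 0.1200+0.0600+0.0800 = 0.2600 m
sum ≈ 0.1450+0.7008+1.9200+0.2600 ≈ 3.0258 m = S ✓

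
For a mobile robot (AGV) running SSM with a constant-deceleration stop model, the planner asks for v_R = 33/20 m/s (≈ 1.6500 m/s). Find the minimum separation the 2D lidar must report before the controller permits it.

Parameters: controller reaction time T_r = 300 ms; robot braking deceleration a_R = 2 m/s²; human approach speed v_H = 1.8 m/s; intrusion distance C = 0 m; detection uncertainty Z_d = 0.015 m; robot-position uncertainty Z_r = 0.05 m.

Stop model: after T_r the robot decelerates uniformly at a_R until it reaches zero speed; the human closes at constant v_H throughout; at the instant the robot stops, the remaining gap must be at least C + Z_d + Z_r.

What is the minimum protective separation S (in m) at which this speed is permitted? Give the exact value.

S_min = 209/64 m = 3.2656 m

T_s = v_R/a_R = (33/20)/2 = 0.8250 s
robot covers v_R·T_r = 1.6500·0.3000 = 0.4950 m before braking
robot covers 1.6500·0.8250 − ½·2.0000·0.8250² = 0.6806 m while stopping
person approaches 1.8000·(0.3000+0.8250) = 2.0250 m
C+Z_d+Z_r = 0.0000+0.0150+0.0500 = 0.0650 m
S_min ≈ 0.4950+0.6806+2.0250+0.0650  ⇒  S_min = 209/64 m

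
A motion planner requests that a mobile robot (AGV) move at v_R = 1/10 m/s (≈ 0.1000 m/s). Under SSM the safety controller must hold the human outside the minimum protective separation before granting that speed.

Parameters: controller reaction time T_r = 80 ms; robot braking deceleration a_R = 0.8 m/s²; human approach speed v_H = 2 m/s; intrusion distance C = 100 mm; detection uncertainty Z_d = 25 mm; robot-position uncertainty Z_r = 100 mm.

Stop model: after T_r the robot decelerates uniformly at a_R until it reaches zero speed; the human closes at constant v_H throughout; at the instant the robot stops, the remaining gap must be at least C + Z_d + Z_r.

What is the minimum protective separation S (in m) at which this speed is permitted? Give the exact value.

T_s = v_R/a_R = (1/10)/(4/5) = 0.1250 s
robot in T_r: 0.1000·0.0800 = 0.0080 m
braking distance = 0.1000²/(2·0.8000) = 0.0063 m
human closes 2.0000·0.2050 = 0.4100 m
residual clearance needed = 0.1000+0.0250+0.1000 = 0.2250 m
S_min ≈ 0.0080+0.0063+0.4100+0.2250  ⇒  S_min = 2597/4000 m

S_min = 2597/4000 m = 0.6492 m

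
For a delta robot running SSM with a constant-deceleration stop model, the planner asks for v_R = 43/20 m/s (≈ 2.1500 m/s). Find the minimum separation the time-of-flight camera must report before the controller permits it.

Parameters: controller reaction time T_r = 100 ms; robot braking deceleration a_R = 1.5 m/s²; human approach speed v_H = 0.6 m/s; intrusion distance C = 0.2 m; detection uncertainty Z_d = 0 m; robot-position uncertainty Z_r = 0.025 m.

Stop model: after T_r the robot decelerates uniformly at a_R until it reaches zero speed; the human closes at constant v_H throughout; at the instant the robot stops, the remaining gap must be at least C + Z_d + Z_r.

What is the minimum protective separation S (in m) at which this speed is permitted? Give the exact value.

S_min = 3481/1200 m = 2.9008 m

braking lasts T_s = (43/20)/(3/2) = 1.4333 s
robot in T_r: 2.1500·0.1000 = 0.2150 m
robot under decel: 2.1500²/(2·1.5000) = 1.5408 m
person approaches 0.6000·(0.1000+1.4333) = 0.9200 m
C+Z_d+Z_r = 0.2000+0.0000+0.0250 = 0.2250 m
S_min ≈ 0.2150+1.5408+0.9200+0.2250  ⇒  S_min = 3481/1200 m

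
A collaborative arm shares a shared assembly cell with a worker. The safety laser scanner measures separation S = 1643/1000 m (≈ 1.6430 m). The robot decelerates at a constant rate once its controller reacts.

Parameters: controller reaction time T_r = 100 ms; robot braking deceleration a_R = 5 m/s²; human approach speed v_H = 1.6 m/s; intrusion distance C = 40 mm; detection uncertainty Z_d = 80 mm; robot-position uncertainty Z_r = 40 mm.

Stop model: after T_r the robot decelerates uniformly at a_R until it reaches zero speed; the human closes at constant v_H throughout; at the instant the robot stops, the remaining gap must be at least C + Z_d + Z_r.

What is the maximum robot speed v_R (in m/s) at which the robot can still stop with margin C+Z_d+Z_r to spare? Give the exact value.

quadratic (1/10)·v² + (21/50)·v + (-1323/1000) = 0
  disc = (21/50)² − 4·(1/10)·(-1323/1000) = 441/625 ; √disc = 21/25
  v_R = (−(21/50) + 21/25) / (2·(1/10)) = 21/10 m/s
check:
stop time T_s = (21/10)/5 = 0.4200 s
robot in T_r: 2.1000·0.1000 = 0.2100 m
braking distance = 2.1000²/(2·5.0000) = 0.4410 m
human over T_r+T_s: 1.6000·(0.1000+0.4200) = 0.8320 m
margins: 0.0400+0.0800+0.0400 = 0.1600 m
sum ≈ 0.2100+0.4410+0.8320+0.1600 ≈ 1.6430 m = S ✓

v_R_max = 21/10 m/s = 2.1000 m/s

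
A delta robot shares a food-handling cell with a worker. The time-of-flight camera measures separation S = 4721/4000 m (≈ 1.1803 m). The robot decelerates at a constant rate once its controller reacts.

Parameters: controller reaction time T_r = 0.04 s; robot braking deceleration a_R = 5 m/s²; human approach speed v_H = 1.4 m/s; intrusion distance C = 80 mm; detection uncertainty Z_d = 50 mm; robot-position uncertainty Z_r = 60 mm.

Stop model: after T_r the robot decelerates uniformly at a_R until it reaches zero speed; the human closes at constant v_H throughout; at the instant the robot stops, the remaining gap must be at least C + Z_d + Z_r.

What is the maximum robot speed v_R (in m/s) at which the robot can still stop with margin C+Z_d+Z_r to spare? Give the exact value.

collect terms ⇒ (1/10)·v_R² + (8/25)·v_R + (-3737/4000) = 0
  disc = (8/25)² − 4·(1/10)·(-3737/4000) = 4761/10000 ; √disc = 69/100
  v_R = (−(8/25) + 69/100) / (2·(1/10)) = 37/20 m/s
check:
T_s = v_R/a_R = (37/20)/5 = 0.3700 s
robot covers v_R·T_r = 1.8500·0.0400 = 0.0740 m before braking
robot under decel: 1.8500²/(2·5.0000) = 0.3422 m
human over T_r+T_s: 1.4000·(0.0400+0.3700) = 0.5740 m
residual clearance needed = 0.0800+0.0500+0.0600 = 0.1900 m
sum ≈ 0.0740+0.3422+0.5740+0.1900 ≈ 1.1803 m = S ✓

v_R_max = 37/20 m/s = 1.8500 m/s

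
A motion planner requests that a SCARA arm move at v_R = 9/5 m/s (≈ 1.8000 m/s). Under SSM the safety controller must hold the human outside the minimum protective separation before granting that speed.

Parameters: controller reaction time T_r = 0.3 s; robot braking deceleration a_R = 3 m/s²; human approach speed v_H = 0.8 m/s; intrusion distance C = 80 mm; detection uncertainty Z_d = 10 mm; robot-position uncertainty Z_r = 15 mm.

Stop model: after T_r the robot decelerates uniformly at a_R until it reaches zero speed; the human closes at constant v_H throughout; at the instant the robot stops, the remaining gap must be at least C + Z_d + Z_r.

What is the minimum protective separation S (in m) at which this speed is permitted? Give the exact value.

T_s = v_R/a_R = (9/5)/3 = 0.6000 s
reaction-phase robot travel = 1.8000·0.3000 = 0.5400 m
robot under decel: 1.8000²/(2·3.0000) = 0.5400 m
human closes 0.8000·0.9000 = 0.7200 m
residual clearance needed = 0.0800+0.0100+0.0150 = 0.1050 m
S_min ≈ 0.5400+0.5400+0.7200+0.1050  ⇒  S_min = 381/200 m

S_min = 381/200 m = 1.9050 m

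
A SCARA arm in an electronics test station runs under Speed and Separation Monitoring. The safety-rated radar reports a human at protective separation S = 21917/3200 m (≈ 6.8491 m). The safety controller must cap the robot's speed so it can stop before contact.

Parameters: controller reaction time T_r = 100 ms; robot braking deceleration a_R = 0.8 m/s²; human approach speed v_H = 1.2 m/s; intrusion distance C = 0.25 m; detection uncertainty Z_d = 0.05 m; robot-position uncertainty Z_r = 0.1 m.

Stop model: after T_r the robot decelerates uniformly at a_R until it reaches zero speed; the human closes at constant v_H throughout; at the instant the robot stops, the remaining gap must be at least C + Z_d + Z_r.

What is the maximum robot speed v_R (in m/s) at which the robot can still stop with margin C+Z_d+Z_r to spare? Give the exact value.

v_R_max = 43/20 m/s = 2.1500 m/s

quadratic (5/8)·v² + (8/5)·v + (-20253/3200) = 0
  disc = (8/5)² − 4·(5/8)·(-20253/3200) = 117649/6400 ; √disc = 343/80
  v_R = (−(8/5) + 343/80) / (2·(5/8)) = 43/20 m/s
check:
stop time T_s = (43/20)/(4/5) = 2.6875 s
reaction-phase robot travel = 2.1500·0.1000 = 0.2150 m
robot under decel: 2.1500²/(2·0.8000) = 2.8891 m
human over T_r+T_s: 1.2000·(0.1000+2.6875) = 3.3450 m
residual clearance needed = 0.2500+0.0500+0.1000 = 0.4000 m
sum ≈ 0.2150+2.8891+3.3450+0.4000 ≈ 6.8491 m = S ✓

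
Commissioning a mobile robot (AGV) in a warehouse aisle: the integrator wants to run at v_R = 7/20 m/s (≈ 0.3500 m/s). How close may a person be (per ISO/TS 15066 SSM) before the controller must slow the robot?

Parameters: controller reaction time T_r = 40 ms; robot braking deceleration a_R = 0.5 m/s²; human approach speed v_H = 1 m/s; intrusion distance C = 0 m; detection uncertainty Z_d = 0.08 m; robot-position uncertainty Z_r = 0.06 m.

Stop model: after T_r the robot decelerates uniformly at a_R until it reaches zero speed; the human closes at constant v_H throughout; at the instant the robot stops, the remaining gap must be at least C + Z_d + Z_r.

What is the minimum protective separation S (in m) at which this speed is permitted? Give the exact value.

S_min = 2033/2000 m = 1.0165 m

braking lasts T_s = (7/20)/(1/2) = 0.7000 s
robot in T_r: 0.3500·0.0400 = 0.0140 m
robot covers 0.3500·0.7000 − ½·0.5000·0.7000² = 0.1225 m while stopping
human closes 1.0000·0.7400 = 0.7400 m
margins: 0.0000+0.0800+0.0600 = 0.1400 m
S_min ≈ 0.0140+0.1225+0.7400+0.1400  ⇒  S_min = 2033/2000 m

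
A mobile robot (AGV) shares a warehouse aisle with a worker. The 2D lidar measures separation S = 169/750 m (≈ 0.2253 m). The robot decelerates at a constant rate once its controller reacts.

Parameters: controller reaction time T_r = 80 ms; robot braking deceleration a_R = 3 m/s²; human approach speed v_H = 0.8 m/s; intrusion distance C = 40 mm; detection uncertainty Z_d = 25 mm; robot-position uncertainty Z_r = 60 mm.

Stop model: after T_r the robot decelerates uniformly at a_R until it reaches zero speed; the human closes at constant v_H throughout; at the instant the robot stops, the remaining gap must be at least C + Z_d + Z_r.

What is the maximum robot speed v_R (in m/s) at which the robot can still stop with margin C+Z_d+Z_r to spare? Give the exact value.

v_R_max = 1/10 m/s = 0.1000 m/s

collect terms ⇒ (1/6)·v_R² + (26/75)·v_R + (-109/3000) = 0
  disc = (26/75)² − 4·(1/6)·(-109/3000) = 361/2500 ; √disc = 19/50
  v_R = (−(26/75) + 19/50) / (2·(1/6)) = 1/10 m/s
check:
braking lasts T_s = (1/10)/3 = 0.0333 s
robot in T_r: 0.1000·0.0800 = 0.0080 m
robot covers 0.1000·0.0333 − ½·3.0000·0.0333² = 0.0017 m while stopping
human over T_r+T_s: 0.8000·(0.0800+0.0333) = 0.0907 m
C+Z_d+Z_r = 0.0400+0.0250+0.0600 = 0.1250 m
sum ≈ 0.0080+0.0017+0.0907+0.1250 ≈ 0.2253 m = S ✓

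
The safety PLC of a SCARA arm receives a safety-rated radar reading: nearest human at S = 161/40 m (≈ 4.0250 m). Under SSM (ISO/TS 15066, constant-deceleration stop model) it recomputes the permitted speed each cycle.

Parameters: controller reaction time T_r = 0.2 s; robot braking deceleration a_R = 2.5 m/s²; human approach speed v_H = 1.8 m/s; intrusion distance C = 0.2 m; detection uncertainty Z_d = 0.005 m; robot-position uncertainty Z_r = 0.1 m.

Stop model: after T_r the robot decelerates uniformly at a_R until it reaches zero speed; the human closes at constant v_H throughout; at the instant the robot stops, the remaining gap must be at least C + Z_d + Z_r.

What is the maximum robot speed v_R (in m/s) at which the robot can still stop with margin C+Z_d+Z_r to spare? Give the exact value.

quadratic (1/5)·v² + (23/25)·v + (-84/25) = 0
  disc = (23/25)² − 4·(1/5)·(-84/25) = 2209/625 ; √disc = 47/25
  v_R = (−(23/25) + 47/25) / (2·(1/5)) = 12/5 m/s
check:
braking lasts T_s = (12/5)/(5/2) = 0.9600 s
robot covers v_R·T_r = 2.4000·0.2000 = 0.4800 m before braking
robot under decel: 2.4000²/(2·2.5000) = 1.1520 m
human closes 1.8000·1.1600 = 2.0880 m
margins: 0.2000+0.0050+0.1000 = 0.3050 m
sum ≈ 0.4800+1.1520+2.0880+0.3050 ≈ 4.0250 m = S ✓

v_R_max = 12/5 m/s = 2.4000 m/s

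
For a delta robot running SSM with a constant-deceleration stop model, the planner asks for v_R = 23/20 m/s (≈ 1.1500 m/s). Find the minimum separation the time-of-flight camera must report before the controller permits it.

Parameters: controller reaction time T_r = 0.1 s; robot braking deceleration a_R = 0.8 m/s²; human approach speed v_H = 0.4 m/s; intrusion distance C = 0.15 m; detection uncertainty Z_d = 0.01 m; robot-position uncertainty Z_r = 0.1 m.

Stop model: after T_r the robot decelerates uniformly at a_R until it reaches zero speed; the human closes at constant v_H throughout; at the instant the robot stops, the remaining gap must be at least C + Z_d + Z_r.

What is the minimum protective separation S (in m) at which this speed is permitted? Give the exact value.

S_min = 5813/3200 m = 1.8166 m

stop time T_s = (23/20)/(4/5) = 1.4375 s
robot covers v_R·T_r = 1.1500·0.1000 = 0.1150 m before braking
braking distance = 1.1500²/(2·0.8000) = 0.8266 m
person approaches 0.4000·(0.1000+1.4375) = 0.6150 m
residual clearance needed = 0.1500+0.0100+0.1000 = 0.2600 m
S_min ≈ 0.1150+0.8266+0.6150+0.2600  ⇒  S_min = 5813/3200 m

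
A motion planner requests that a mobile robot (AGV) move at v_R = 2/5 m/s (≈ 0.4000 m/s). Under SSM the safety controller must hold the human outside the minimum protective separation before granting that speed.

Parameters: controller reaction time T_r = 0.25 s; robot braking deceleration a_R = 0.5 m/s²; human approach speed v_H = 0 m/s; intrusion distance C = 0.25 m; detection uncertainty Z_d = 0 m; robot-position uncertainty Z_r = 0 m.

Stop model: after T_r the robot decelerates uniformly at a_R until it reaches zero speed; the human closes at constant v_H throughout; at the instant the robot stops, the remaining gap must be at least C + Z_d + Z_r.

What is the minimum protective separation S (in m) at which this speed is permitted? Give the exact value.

stop time T_s = (2/5)/(1/2) = 0.8000 s
reaction-phase robot travel = 0.4000·0.2500 = 0.1000 m
robot covers 0.4000·0.8000 − ½·0.5000·0.8000² = 0.1600 m while stopping
person approaches 0.0000·(0.2500+0.8000) = 0.0000 m
residual clearance needed = 0.2500+0.0000+0.0000 = 0.2500 m
S_min ≈ 0.1000+0.1600+0.0000+0.2500  ⇒  S_min = 51/100 m

S_min = 51/100 m = 0.5100 m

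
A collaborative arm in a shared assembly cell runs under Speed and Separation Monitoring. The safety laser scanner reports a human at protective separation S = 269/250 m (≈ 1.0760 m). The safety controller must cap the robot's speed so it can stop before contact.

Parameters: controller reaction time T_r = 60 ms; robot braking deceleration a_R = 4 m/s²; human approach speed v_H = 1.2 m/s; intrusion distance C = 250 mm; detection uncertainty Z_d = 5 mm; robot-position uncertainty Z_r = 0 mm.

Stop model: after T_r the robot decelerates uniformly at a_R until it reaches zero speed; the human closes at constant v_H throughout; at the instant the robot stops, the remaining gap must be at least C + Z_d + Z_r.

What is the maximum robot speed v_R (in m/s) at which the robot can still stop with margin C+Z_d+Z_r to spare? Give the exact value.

v_R_max = 7/5 m/s = 1.4000 m/s

collect terms ⇒ (1/8)·v_R² + (9/25)·v_R + (-749/1000) = 0
  disc = (9/25)² − 4·(1/8)·(-749/1000) = 5041/10000 ; √disc = 71/100
  v_R = (−(9/25) + 71/100) / (2·(1/8)) = 7/5 m/s
check:
T_s = v_R/a_R = (7/5)/4 = 0.3500 s
reaction-phase robot travel = 1.4000·0.0600 = 0.0840 m
robot covers 1.4000·0.3500 − ½·4.0000·0.3500² = 0.2450 m while stopping
human over T_r+T_s: 1.2000·(0.0600+0.3500) = 0.4920 m
residual clearance needed = 0.2500+0.0050+0.0000 = 0.2550 m
sum ≈ 0.0840+0.2450+0.4920+0.2550 ≈ 1.0760 m = S ✓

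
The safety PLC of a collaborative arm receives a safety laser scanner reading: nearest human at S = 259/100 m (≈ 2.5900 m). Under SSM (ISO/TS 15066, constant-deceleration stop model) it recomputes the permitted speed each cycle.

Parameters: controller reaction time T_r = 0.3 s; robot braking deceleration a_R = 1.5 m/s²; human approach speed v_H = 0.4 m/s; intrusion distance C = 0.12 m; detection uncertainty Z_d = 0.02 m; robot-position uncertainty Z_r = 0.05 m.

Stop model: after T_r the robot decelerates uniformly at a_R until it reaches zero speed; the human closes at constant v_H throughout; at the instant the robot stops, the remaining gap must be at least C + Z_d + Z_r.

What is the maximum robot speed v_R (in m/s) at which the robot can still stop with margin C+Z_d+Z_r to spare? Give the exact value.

v_R_max = 19/10 m/s = 1.9000 m/s

quadratic (1/3)·v² + (17/30)·v + (-57/25) = 0
  disc = (17/30)² − 4·(1/3)·(-57/25) = 121/36 ; √disc = 11/6
  v_R = (−(17/30) + 11/6) / (2·(1/3)) = 19/10 m/s
check:
T_s = v_R/a_R = (19/10)/(3/2) = 1.2667 s
robot in T_r: 1.9000·0.3000 = 0.5700 m
robot covers 1.9000·1.2667 − ½·1.5000·1.2667² = 1.2033 m while stopping
person approaches 0.4000·(0.3000+1.2667) = 0.6267 m
residual clearance needed = 0.1200+0.0200+0.0500 = 0.1900 m
sum ≈ 0.5700+1.2033+0.6267+0.1900 ≈ 2.5900 m = S ✓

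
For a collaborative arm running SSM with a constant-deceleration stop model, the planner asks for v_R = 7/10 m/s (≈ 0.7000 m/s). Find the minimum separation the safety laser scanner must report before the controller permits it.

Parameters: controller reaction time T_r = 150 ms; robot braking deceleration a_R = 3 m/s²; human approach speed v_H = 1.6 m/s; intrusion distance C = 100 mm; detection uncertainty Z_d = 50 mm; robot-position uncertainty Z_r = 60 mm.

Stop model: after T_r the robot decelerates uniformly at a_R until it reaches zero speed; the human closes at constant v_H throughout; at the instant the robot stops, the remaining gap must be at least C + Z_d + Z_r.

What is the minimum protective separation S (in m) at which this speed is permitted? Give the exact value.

T_s = v_R/a_R = (7/10)/3 = 0.2333 s
robot covers v_R·T_r = 0.7000·0.1500 = 0.1050 m before braking
braking distance = 0.7000²/(2·3.0000) = 0.0817 m
human closes 1.6000·0.3833 = 0.6133 m
C+Z_d+Z_r = 0.1000+0.0500+0.0600 = 0.2100 m
S_min ≈ 0.1050+0.0817+0.6133+0.2100  ⇒  S_min = 101/100 m

S_min = 101/100 m = 1.0100 m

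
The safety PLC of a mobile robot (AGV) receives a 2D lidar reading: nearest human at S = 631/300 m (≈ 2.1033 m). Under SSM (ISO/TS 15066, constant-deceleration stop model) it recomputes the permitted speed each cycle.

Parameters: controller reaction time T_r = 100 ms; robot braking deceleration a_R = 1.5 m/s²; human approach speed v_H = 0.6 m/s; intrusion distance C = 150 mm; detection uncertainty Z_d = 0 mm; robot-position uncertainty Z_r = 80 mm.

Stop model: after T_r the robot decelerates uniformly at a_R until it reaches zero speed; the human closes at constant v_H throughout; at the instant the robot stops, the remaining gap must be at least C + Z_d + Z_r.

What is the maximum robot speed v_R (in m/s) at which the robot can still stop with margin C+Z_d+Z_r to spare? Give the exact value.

collect terms ⇒ (1/3)·v_R² + (1/2)·v_R + (-136/75) = 0
  disc = (1/2)² − 4·(1/3)·(-136/75) = 2401/900 ; √disc = 49/30
  v_R = (−(1/2) + 49/30) / (2·(1/3)) = 17/10 m/s
check:
T_s = v_R/a_R = (17/10)/(3/2) = 1.1333 s
reaction-phase robot travel = 1.7000·0.1000 = 0.1700 m
robot under decel: 1.7000²/(2·1.5000) = 0.9633 m
person approaches 0.6000·(0.1000+1.1333) = 0.7400 m
margins: 0.1500+0.0000+0.0800 = 0.2300 m
sum ≈ 0.1700+0.9633+0.7400+0.2300 ≈ 2.1033 m = S ✓

v_R_max = 17/10 m/s = 1.7000 m/s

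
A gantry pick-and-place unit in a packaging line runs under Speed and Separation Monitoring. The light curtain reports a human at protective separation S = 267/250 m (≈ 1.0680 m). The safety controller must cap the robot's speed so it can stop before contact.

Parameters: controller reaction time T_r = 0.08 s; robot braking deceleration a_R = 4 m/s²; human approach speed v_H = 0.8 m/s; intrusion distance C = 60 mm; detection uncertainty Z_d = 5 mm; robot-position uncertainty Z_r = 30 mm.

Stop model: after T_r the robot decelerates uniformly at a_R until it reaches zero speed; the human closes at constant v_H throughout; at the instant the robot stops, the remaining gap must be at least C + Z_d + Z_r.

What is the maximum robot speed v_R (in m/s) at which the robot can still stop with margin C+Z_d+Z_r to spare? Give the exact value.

v_R_max = 9/5 m/s = 1.8000 m/s

at the boundary: (1/8)·v² + (7/25)·v + (-909/1000) = 0
  disc = (7/25)² − 4·(1/8)·(-909/1000) = 5329/10000 ; √disc = 73/100
  v_R = (−(7/25) + 73/100) / (2·(1/8)) = 9/5 m/s
check:
stop time T_s = (9/5)/4 = 0.4500 s
reaction-phase robot travel = 1.8000·0.0800 = 0.1440 m
robot covers 1.8000·0.4500 − ½·4.0000·0.4500² = 0.4050 m while stopping
human over T_r+T_s: 0.8000·(0.0800+0.4500) = 0.4240 m
margins: 0.0600+0.0050+0.0300 = 0.0950 m
sum ≈ 0.1440+0.4050+0.4240+0.0950 ≈ 1.0680 m = S ✓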